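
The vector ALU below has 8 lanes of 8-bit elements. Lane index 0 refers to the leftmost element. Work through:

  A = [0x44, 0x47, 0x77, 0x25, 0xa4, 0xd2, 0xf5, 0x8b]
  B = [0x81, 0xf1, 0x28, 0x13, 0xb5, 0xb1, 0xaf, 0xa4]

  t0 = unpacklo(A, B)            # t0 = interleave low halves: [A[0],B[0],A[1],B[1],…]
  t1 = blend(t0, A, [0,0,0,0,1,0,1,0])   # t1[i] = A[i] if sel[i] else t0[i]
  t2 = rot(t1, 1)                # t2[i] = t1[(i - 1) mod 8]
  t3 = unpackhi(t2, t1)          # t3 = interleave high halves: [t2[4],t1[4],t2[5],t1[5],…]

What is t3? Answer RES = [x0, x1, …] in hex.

RES = [ 0xf1  0xa4  0xa4  0x28  0x28  0xf5  0xf5  0x13 ]

t0 = [0x44, 0x81, 0x47, 0xf1, 0x77, 0x28, 0x25, 0x13]
t1 = [0x44, 0x81, 0x47, 0xf1, 0xa4, 0x28, 0xf5, 0x13]
t2 = [0x13, 0x44, 0x81, 0x47, 0xf1, 0xa4, 0x28, 0xf5]
t3 = [0xf1, 0xa4, 0xa4, 0x28, 0x28, 0xf5, 0xf5, 0x13]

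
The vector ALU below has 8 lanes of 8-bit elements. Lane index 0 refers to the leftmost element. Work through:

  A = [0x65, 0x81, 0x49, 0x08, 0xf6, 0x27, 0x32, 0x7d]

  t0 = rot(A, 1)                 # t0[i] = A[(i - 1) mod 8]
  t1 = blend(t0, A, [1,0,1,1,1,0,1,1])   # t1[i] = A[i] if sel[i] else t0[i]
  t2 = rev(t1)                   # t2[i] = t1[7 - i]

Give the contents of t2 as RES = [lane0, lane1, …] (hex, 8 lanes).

  t0: 7d 65 81 49 08 f6 27 32
  t1: 65 65 49 08 f6 f6 32 7d
  t2: 7d 32 f6 f6 08 49 65 65

RES = [ 0x7d  0x32  0xf6  0xf6  0x08  0x49  0x65  0x65 ]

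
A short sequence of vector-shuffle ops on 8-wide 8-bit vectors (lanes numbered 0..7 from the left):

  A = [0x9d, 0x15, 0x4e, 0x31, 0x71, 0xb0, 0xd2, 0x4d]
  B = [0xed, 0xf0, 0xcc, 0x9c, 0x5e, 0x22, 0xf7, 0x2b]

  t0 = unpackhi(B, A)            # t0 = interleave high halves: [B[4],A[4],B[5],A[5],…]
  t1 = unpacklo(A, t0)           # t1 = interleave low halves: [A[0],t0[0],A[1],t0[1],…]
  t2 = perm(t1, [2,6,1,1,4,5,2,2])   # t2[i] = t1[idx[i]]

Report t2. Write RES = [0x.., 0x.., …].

  t0: 5e 71 22 b0 f7 d2 2b 4d
  t1: 9d 5e 15 71 4e 22 31 b0
  t2: 15 31 5e 5e 4e 22 15 15

RES = [0x15, 0x31, 0x5e, 0x5e, 0x4e, 0x22, 0x15, 0x15]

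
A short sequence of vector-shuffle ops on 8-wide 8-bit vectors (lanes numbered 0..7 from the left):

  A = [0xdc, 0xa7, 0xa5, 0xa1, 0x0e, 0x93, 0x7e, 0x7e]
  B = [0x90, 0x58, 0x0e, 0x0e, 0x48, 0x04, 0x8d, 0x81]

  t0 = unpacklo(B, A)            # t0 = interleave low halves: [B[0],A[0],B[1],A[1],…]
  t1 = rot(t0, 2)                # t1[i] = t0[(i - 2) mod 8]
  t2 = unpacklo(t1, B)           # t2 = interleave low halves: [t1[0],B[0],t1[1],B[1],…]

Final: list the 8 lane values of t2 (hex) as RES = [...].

→ t0 |90|dc|58|a7|0e|a5|0e|a1|
→ t1 |0e|a1|90|dc|58|a7|0e|a5|
→ t2 |0e|90|a1|58|90|0e|dc|0e|

RES = [0x0e, 0x90, 0xa1, 0x58, 0x90, 0x0e, 0xdc, 0x0e]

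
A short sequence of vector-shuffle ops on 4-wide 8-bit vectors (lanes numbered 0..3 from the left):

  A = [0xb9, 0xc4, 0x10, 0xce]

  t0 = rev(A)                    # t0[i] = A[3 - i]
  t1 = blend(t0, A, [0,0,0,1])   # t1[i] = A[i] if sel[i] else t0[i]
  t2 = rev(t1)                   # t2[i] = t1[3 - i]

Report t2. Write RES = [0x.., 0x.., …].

→ t0 |ce|10|c4|b9|
→ t1 |ce|10|c4|ce|
→ t2 |ce|c4|10|ce|

RES = [ 0xce  0xc4  0x10  0xce ]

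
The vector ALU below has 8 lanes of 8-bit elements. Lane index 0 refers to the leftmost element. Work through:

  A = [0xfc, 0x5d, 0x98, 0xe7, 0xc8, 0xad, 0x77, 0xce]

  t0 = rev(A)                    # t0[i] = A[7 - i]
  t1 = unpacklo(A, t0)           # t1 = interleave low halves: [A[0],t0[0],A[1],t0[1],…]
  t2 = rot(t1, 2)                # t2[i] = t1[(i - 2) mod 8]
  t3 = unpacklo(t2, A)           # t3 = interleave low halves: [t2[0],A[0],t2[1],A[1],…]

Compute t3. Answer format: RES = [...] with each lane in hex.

RES = [ 0xe7  0xfc  0xc8  0x5d  0xfc  0x98  0xce  0xe7 ]

→ t0 |ce|77|ad|c8|e7|98|5d|fc|
→ t1 |fc|ce|5d|77|98|ad|e7|c8|
→ t2 |e7|c8|fc|ce|5d|77|98|ad|
→ t3 |e7|fc|c8|5d|fc|98|ce|e7|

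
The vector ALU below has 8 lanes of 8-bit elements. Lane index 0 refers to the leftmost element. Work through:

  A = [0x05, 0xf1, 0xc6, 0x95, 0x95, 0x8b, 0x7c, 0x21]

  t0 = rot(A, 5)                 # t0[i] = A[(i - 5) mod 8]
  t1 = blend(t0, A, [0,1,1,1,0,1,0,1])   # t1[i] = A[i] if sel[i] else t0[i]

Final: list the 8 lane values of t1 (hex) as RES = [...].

RES = [0x95, 0xf1, 0xc6, 0x95, 0x21, 0x8b, 0xf1, 0x21]

  t0: 95 95 8b 7c 21 05 f1 c6
  t1: 95 f1 c6 95 21 8b f1 21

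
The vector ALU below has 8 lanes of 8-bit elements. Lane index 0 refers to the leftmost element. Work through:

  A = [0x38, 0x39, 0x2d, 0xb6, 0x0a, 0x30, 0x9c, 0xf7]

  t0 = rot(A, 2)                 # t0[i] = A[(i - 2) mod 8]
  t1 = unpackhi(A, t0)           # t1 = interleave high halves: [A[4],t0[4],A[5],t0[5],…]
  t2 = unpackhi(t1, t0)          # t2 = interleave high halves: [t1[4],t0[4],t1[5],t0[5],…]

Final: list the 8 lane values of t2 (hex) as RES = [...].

RES = [ 0x9c  0x2d  0x0a  0xb6  0xf7  0x0a  0x30  0x30 ]

t0 = [0x9c, 0xf7, 0x38, 0x39, 0x2d, 0xb6, 0x0a, 0x30]
t1 = [0x0a, 0x2d, 0x30, 0xb6, 0x9c, 0x0a, 0xf7, 0x30]
t2 = [0x9c, 0x2d, 0x0a, 0xb6, 0xf7, 0x0a, 0x30, 0x30]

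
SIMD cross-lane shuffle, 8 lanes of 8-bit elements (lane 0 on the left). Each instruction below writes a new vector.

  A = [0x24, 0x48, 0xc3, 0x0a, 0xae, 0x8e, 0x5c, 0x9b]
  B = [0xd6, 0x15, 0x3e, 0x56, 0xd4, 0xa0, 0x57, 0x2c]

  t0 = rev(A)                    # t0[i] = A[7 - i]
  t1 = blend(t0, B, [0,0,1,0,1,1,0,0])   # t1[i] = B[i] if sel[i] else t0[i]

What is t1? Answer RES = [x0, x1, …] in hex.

→ t0 |9b|5c|8e|ae|0a|c3|48|24|
→ t1 |9b|5c|3e|ae|d4|a0|48|24|

RES = [ 0x9b  0x5c  0x3e  0xae  0xd4  0xa0  0x48  0x24 ]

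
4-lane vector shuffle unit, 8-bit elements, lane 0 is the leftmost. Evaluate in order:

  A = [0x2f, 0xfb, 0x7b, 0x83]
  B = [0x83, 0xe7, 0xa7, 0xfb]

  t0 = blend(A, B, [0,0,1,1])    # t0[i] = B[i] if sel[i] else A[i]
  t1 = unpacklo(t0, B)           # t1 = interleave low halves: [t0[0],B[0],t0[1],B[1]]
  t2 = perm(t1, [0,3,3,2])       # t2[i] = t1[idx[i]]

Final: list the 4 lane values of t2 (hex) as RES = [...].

t0 = [0x2f, 0xfb, 0xa7, 0xfb]
t1 = [0x2f, 0x83, 0xfb, 0xe7]
t2 = [0x2f, 0xe7, 0xe7, 0xfb]

RES = [0x2f, 0xe7, 0xe7, 0xfb]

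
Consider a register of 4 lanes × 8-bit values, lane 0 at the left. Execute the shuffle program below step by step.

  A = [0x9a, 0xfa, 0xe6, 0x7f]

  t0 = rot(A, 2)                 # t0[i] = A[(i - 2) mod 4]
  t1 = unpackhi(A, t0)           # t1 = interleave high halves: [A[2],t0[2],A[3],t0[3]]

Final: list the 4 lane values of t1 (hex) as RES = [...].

t0 = [0xe6, 0x7f, 0x9a, 0xfa]
t1 = [0xe6, 0x9a, 0x7f, 0xfa]

RES = [ 0xe6  0x9a  0x7f  0xfa ]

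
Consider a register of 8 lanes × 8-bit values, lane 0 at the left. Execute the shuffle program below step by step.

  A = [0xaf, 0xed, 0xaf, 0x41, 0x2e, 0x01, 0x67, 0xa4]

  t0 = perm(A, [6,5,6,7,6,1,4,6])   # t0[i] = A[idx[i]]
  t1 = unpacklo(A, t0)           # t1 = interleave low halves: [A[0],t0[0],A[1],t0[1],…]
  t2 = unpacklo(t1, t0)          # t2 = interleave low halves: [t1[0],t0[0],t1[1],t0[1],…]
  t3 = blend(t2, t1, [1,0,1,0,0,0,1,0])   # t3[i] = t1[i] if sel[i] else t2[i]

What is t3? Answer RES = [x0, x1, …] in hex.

RES = [ 0xaf  0x67  0xed  0x01  0xed  0x67  0x41  0xa4 ]

t0 = [0x67, 0x01, 0x67, 0xa4, 0x67, 0xed, 0x2e, 0x67]
t1 = [0xaf, 0x67, 0xed, 0x01, 0xaf, 0x67, 0x41, 0xa4]
t2 = [0xaf, 0x67, 0x67, 0x01, 0xed, 0x67, 0x01, 0xa4]
t3 = [0xaf, 0x67, 0xed, 0x01, 0xed, 0x67, 0x41, 0xa4]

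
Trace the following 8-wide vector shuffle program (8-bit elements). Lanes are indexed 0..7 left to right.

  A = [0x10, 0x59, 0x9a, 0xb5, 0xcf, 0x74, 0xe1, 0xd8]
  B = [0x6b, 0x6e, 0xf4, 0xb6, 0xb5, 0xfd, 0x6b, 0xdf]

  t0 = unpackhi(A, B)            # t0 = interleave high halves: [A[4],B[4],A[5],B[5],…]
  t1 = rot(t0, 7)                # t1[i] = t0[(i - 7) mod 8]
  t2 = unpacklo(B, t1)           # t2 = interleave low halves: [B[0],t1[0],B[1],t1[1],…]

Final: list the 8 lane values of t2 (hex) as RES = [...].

  t0: cf b5 74 fd e1 6b d8 df
  t1: b5 74 fd e1 6b d8 df cf
  t2: 6b b5 6e 74 f4 fd b6 e1

RES = [ 0x6b  0xb5  0x6e  0x74  0xf4  0xfd  0xb6  0xe1 ]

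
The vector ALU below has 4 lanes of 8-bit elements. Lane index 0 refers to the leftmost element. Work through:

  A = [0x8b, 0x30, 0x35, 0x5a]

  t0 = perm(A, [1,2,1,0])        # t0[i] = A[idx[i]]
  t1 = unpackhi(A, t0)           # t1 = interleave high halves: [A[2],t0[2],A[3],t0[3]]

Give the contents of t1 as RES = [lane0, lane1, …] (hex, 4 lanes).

RES = [ 0x35  0x30  0x5a  0x8b ]

→ t0 |30|35|30|8b|
→ t1 |35|30|5a|8b|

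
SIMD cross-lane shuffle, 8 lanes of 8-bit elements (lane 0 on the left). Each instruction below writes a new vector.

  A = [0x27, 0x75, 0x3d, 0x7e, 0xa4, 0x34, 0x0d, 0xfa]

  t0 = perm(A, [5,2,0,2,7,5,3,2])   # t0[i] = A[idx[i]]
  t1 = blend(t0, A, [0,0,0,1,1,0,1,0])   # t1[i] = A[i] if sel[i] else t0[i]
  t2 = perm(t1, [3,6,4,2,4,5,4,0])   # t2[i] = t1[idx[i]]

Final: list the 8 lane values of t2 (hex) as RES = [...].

→ t0 |34|3d|27|3d|fa|34|7e|3d|
→ t1 |34|3d|27|7e|a4|34|0d|3d|
→ t2 |7e|0d|a4|27|a4|34|a4|34|

RES = [0x7e, 0x0d, 0xa4, 0x27, 0xa4, 0x34, 0xa4, 0x34]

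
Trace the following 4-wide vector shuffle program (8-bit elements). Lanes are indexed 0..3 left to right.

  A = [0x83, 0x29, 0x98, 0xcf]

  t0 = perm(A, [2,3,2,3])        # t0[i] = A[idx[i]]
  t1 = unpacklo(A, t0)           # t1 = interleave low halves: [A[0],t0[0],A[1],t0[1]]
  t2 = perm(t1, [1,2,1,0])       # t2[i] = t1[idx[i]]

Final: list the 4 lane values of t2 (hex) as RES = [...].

t0 = [0x98, 0xcf, 0x98, 0xcf]
t1 = [0x83, 0x98, 0x29, 0xcf]
t2 = [0x98, 0x29, 0x98, 0x83]

RES = [ 0x98  0x29  0x98  0x83 ]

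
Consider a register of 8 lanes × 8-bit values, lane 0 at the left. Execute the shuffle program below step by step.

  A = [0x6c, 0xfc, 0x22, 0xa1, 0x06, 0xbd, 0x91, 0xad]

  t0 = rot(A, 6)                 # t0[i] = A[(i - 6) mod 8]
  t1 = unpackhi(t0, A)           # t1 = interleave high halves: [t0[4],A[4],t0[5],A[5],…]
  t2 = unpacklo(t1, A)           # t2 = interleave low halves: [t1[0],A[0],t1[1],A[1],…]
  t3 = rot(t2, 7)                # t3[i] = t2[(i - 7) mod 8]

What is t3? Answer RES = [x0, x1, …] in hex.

→ t0 |22|a1|06|bd|91|ad|6c|fc|
→ t1 |91|06|ad|bd|6c|91|fc|ad|
→ t2 |91|6c|06|fc|ad|22|bd|a1|
→ t3 |6c|06|fc|ad|22|bd|a1|91|

RES = [0x6c, 0x06, 0xfc, 0xad, 0x22, 0xbd, 0xa1, 0x91]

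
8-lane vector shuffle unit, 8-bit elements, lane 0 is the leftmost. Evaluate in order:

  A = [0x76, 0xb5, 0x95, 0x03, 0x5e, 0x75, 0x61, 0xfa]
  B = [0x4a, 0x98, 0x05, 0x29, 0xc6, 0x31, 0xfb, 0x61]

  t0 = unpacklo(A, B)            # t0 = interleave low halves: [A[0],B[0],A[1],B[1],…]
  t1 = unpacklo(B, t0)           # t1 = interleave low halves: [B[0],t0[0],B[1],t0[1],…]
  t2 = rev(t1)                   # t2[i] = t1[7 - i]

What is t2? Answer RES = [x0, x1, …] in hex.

RES = [ 0x98  0x29  0xb5  0x05  0x4a  0x98  0x76  0x4a ]

→ t0 |76|4a|b5|98|95|05|03|29|
→ t1 |4a|76|98|4a|05|b5|29|98|
→ t2 |98|29|b5|05|4a|98|76|4a|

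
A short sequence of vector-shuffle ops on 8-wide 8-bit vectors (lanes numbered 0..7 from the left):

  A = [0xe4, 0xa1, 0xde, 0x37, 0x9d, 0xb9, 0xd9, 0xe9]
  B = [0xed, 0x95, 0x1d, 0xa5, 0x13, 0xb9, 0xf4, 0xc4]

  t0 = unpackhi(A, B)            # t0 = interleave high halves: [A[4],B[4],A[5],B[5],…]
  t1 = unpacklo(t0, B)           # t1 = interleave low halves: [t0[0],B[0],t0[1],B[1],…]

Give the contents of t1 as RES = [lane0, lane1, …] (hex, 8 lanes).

RES = [ 0x9d  0xed  0x13  0x95  0xb9  0x1d  0xb9  0xa5 ]

  t0: 9d 13 b9 b9 d9 f4 e9 c4
  t1: 9d ed 13 95 b9 1d b9 a5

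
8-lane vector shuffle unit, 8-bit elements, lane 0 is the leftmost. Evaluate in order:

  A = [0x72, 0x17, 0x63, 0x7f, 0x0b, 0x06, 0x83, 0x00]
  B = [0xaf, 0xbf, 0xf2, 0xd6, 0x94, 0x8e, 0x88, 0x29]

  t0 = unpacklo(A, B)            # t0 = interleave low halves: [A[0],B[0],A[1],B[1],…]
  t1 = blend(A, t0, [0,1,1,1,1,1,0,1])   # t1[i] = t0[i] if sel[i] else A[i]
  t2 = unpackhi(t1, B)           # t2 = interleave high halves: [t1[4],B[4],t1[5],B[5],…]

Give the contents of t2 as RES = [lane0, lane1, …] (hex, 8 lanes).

→ t0 |72|af|17|bf|63|f2|7f|d6|
→ t1 |72|af|17|bf|63|f2|83|d6|
→ t2 |63|94|f2|8e|83|88|d6|29|

RES = [ 0x63  0x94  0xf2  0x8e  0x83  0x88  0xd6  0x29 ]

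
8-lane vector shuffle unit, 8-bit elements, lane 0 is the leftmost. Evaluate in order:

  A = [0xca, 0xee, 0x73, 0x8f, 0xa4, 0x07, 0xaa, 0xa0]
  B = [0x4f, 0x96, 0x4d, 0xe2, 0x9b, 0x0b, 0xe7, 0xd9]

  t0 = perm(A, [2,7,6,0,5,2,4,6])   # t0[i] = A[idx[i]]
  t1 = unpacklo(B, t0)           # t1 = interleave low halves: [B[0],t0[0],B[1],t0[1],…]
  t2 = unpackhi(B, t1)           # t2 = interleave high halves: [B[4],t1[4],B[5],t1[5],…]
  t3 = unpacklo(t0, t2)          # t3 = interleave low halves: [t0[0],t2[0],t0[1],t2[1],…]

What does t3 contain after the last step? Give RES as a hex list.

→ t0 |73|a0|aa|ca|07|73|a4|aa|
→ t1 |4f|73|96|a0|4d|aa|e2|ca|
→ t2 |9b|4d|0b|aa|e7|e2|d9|ca|
→ t3 |73|9b|a0|4d|aa|0b|ca|aa|

RES = [ 0x73  0x9b  0xa0  0x4d  0xaa  0x0b  0xca  0xaa ]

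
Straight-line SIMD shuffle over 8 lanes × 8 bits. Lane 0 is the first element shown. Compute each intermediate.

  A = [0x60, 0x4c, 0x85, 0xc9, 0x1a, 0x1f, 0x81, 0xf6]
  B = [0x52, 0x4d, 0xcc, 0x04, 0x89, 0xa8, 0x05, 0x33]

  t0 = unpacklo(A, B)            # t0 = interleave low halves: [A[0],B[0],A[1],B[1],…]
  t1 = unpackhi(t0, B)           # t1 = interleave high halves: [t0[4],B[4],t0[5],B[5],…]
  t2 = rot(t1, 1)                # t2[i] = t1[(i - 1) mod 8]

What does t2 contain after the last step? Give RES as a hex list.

RES = [ 0x33  0x85  0x89  0xcc  0xa8  0xc9  0x05  0x04 ]

→ t0 |60|52|4c|4d|85|cc|c9|04|
→ t1 |85|89|cc|a8|c9|05|04|33|
→ t2 |33|85|89|cc|a8|c9|05|04|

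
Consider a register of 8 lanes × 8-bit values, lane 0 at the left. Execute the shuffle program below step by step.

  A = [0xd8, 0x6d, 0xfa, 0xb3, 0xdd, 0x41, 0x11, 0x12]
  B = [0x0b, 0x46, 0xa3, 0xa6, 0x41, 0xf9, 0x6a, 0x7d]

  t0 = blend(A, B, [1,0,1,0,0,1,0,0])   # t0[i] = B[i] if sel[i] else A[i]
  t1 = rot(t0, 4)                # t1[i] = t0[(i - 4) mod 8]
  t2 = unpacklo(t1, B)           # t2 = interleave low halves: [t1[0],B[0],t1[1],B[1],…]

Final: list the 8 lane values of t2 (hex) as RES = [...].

RES = [0xdd, 0x0b, 0xf9, 0x46, 0x11, 0xa3, 0x12, 0xa6]

→ t0 |0b|6d|a3|b3|dd|f9|11|12|
→ t1 |dd|f9|11|12|0b|6d|a3|b3|
→ t2 |dd|0b|f9|46|11|a3|12|a6|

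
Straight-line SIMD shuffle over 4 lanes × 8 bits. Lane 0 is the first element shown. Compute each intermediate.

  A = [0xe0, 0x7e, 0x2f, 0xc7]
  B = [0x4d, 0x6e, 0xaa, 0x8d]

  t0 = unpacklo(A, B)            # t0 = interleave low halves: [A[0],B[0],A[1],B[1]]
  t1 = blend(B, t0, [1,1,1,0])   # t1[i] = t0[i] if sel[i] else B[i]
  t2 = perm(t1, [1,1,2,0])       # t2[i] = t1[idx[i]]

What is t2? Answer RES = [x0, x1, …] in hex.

t0 = [0xe0, 0x4d, 0x7e, 0x6e]
t1 = [0xe0, 0x4d, 0x7e, 0x8d]
t2 = [0x4d, 0x4d, 0x7e, 0xe0]

RES = [0x4d, 0x4d, 0x7e, 0xe0]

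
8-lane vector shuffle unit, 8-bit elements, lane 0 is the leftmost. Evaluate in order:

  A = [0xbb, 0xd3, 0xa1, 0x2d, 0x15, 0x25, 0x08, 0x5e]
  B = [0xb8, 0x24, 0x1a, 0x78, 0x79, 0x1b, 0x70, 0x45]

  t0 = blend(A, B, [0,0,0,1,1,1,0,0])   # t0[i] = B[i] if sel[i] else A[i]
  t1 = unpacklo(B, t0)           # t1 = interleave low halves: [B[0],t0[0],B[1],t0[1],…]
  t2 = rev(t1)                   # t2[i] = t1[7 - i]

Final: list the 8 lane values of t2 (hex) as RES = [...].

RES = [ 0x78  0x78  0xa1  0x1a  0xd3  0x24  0xbb  0xb8 ]

t0 = [0xbb, 0xd3, 0xa1, 0x78, 0x79, 0x1b, 0x08, 0x5e]
t1 = [0xb8, 0xbb, 0x24, 0xd3, 0x1a, 0xa1, 0x78, 0x78]
t2 = [0x78, 0x78, 0xa1, 0x1a, 0xd3, 0x24, 0xbb, 0xb8]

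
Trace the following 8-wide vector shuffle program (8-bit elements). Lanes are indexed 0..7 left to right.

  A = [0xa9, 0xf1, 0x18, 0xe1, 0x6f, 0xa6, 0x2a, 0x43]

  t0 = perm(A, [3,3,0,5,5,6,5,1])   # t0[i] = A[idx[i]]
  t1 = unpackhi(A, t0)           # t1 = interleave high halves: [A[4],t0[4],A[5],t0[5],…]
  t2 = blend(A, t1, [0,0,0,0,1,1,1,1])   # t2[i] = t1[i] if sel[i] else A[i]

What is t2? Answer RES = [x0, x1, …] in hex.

  t0: e1 e1 a9 a6 a6 2a a6 f1
  t1: 6f a6 a6 2a 2a a6 43 f1
  t2: a9 f1 18 e1 2a a6 43 f1

RES = [0xa9, 0xf1, 0x18, 0xe1, 0x2a, 0xa6, 0x43, 0xf1]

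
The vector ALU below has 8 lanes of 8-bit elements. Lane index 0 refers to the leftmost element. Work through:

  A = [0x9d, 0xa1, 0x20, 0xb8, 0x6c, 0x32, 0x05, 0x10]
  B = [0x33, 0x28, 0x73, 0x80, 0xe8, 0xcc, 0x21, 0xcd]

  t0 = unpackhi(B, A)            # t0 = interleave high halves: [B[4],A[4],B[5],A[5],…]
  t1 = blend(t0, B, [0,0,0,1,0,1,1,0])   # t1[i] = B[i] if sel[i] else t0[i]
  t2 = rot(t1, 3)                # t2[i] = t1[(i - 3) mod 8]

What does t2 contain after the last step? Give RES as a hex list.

  t0: e8 6c cc 32 21 05 cd 10
  t1: e8 6c cc 80 21 cc 21 10
  t2: cc 21 10 e8 6c cc 80 21

RES = [ 0xcc  0x21  0x10  0xe8  0x6c  0xcc  0x80  0x21 ]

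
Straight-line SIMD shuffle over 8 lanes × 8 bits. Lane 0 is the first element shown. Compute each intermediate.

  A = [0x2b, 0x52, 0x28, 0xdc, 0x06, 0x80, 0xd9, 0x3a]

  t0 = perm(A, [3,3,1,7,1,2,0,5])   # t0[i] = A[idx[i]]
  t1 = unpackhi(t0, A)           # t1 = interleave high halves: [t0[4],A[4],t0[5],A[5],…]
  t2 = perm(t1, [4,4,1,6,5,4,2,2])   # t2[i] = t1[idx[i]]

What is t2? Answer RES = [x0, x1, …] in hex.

RES = [ 0x2b  0x2b  0x06  0x80  0xd9  0x2b  0x28  0x28 ]

→ t0 |dc|dc|52|3a|52|28|2b|80|
→ t1 |52|06|28|80|2b|d9|80|3a|
→ t2 |2b|2b|06|80|d9|2b|28|28|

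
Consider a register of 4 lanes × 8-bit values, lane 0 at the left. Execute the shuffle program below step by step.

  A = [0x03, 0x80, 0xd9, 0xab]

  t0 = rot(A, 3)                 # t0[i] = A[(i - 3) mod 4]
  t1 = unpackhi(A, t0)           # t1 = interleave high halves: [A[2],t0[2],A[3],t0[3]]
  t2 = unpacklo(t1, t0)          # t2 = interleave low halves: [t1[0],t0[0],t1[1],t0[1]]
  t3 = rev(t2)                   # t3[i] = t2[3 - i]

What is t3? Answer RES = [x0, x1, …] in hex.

t0 = [0x80, 0xd9, 0xab, 0x03]
t1 = [0xd9, 0xab, 0xab, 0x03]
t2 = [0xd9, 0x80, 0xab, 0xd9]
t3 = [0xd9, 0xab, 0x80, 0xd9]

RES = [ 0xd9  0xab  0x80  0xd9 ]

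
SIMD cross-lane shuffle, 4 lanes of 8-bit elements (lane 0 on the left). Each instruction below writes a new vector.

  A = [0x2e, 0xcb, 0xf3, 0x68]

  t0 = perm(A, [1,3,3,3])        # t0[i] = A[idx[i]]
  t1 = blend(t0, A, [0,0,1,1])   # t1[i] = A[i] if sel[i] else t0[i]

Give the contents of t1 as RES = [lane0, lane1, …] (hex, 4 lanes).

RES = [0xcb, 0x68, 0xf3, 0x68]

  t0: cb 68 68 68
  t1: cb 68 f3 68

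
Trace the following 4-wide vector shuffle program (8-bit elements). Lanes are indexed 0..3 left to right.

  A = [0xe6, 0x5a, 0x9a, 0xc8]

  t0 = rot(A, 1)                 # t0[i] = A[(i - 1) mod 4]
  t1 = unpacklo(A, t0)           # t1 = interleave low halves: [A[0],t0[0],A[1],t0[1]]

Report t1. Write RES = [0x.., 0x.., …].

t0 = [0xc8, 0xe6, 0x5a, 0x9a]
t1 = [0xe6, 0xc8, 0x5a, 0xe6]

RES = [ 0xe6  0xc8  0x5a  0xe6 ]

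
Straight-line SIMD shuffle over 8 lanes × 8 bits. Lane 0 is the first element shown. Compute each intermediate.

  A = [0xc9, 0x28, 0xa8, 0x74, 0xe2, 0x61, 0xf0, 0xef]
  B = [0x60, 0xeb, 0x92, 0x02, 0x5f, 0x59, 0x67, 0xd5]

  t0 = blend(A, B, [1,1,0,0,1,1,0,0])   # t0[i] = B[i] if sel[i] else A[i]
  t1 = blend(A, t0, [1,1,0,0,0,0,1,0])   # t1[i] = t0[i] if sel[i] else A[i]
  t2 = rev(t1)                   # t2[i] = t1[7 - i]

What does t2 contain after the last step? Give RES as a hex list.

→ t0 |60|eb|a8|74|5f|59|f0|ef|
→ t1 |60|eb|a8|74|e2|61|f0|ef|
→ t2 |ef|f0|61|e2|74|a8|eb|60|

RES = [0xef, 0xf0, 0x61, 0xe2, 0x74, 0xa8, 0xeb, 0x60]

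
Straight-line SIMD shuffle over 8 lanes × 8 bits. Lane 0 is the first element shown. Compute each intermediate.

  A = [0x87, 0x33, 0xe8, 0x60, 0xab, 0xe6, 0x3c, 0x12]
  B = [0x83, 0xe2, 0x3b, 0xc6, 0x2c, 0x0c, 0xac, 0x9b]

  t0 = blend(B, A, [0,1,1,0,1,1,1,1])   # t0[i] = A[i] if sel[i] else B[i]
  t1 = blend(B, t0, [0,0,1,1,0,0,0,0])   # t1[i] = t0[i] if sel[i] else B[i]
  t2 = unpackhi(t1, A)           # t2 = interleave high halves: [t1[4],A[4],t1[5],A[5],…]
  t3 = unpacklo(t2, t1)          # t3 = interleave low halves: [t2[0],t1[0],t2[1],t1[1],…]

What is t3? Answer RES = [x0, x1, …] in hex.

RES = [0x2c, 0x83, 0xab, 0xe2, 0x0c, 0xe8, 0xe6, 0xc6]

→ t0 |83|33|e8|c6|ab|e6|3c|12|
→ t1 |83|e2|e8|c6|2c|0c|ac|9b|
→ t2 |2c|ab|0c|e6|ac|3c|9b|12|
→ t3 |2c|83|ab|e2|0c|e8|e6|c6|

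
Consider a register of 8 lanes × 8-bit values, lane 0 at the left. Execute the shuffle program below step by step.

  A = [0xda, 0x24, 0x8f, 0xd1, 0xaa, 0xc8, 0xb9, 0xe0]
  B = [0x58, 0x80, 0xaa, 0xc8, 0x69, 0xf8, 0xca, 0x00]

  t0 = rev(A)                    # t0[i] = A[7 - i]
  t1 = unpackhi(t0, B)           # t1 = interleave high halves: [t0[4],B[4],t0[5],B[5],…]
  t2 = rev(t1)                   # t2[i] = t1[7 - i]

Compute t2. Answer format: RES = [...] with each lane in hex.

t0 = [0xe0, 0xb9, 0xc8, 0xaa, 0xd1, 0x8f, 0x24, 0xda]
t1 = [0xd1, 0x69, 0x8f, 0xf8, 0x24, 0xca, 0xda, 0x00]
t2 = [0x00, 0xda, 0xca, 0x24, 0xf8, 0x8f, 0x69, 0xd1]

RES = [0x00, 0xda, 0xca, 0x24, 0xf8, 0x8f, 0x69, 0xd1]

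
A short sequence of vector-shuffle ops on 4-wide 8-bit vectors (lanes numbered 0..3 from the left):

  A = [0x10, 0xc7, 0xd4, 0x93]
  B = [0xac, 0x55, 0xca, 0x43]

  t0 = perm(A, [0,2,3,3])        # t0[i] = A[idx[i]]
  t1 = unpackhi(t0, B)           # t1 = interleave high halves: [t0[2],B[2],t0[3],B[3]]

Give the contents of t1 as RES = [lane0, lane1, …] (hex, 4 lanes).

→ t0 |10|d4|93|93|
→ t1 |93|ca|93|43|

RES = [ 0x93  0xca  0x93  0x43 ]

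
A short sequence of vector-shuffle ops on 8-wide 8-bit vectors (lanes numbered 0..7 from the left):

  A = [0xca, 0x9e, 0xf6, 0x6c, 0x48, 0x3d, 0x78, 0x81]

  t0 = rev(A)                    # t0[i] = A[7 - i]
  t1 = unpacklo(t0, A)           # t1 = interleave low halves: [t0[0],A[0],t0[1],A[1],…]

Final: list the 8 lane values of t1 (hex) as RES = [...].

RES = [0x81, 0xca, 0x78, 0x9e, 0x3d, 0xf6, 0x48, 0x6c]

t0 = [0x81, 0x78, 0x3d, 0x48, 0x6c, 0xf6, 0x9e, 0xca]
t1 = [0x81, 0xca, 0x78, 0x9e, 0x3d, 0xf6, 0x48, 0x6c]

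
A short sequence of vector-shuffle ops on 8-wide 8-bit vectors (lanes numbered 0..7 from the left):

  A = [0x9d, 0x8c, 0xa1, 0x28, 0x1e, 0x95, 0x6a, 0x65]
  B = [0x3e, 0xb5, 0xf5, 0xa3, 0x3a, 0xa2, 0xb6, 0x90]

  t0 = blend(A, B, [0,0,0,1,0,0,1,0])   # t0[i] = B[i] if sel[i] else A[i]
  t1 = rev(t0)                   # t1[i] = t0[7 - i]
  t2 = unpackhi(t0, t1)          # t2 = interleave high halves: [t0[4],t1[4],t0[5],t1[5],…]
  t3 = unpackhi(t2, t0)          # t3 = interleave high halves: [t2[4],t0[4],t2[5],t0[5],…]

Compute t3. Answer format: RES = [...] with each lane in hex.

  t0: 9d 8c a1 a3 1e 95 b6 65
  t1: 65 b6 95 1e a3 a1 8c 9d
  t2: 1e a3 95 a1 b6 8c 65 9d
  t3: b6 1e 8c 95 65 b6 9d 65

RES = [0xb6, 0x1e, 0x8c, 0x95, 0x65, 0xb6, 0x9d, 0x65]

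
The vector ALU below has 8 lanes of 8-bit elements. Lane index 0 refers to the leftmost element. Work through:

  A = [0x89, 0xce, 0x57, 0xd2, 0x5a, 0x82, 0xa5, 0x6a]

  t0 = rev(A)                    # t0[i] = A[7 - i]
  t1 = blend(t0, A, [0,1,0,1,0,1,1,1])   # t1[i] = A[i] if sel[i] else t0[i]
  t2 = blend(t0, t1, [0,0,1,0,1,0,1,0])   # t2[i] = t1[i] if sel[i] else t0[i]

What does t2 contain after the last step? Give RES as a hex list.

RES = [0x6a, 0xa5, 0x82, 0x5a, 0xd2, 0x57, 0xa5, 0x89]

  t0: 6a a5 82 5a d2 57 ce 89
  t1: 6a ce 82 d2 d2 82 a5 6a
  t2: 6a a5 82 5a d2 57 a5 89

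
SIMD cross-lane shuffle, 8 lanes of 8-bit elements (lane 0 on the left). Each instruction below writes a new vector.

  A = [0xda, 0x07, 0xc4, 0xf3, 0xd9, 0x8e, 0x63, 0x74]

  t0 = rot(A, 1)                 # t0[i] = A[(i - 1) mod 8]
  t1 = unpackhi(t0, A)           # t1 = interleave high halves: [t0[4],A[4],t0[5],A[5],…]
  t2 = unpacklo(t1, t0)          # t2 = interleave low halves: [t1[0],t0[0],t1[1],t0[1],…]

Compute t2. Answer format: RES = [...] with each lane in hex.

RES = [0xf3, 0x74, 0xd9, 0xda, 0xd9, 0x07, 0x8e, 0xc4]

→ t0 |74|da|07|c4|f3|d9|8e|63|
→ t1 |f3|d9|d9|8e|8e|63|63|74|
→ t2 |f3|74|d9|da|d9|07|8e|c4|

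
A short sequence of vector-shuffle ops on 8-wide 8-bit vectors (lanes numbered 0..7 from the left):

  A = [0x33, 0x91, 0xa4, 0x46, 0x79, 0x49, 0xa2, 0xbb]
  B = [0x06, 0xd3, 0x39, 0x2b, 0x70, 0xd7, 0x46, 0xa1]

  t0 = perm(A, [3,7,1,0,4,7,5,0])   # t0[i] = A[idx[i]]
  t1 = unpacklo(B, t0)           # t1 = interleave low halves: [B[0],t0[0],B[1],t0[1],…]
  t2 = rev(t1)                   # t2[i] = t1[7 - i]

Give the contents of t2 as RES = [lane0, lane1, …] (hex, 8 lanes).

RES = [ 0x33  0x2b  0x91  0x39  0xbb  0xd3  0x46  0x06 ]

  t0: 46 bb 91 33 79 bb 49 33
  t1: 06 46 d3 bb 39 91 2b 33
  t2: 33 2b 91 39 bb d3 46 06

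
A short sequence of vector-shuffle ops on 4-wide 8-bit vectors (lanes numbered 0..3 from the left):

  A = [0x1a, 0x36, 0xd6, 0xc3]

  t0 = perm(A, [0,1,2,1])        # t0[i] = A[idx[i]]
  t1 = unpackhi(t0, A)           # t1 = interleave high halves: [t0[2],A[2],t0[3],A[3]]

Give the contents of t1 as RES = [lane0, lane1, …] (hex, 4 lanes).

RES = [ 0xd6  0xd6  0x36  0xc3 ]

→ t0 |1a|36|d6|36|
→ t1 |d6|d6|36|c3|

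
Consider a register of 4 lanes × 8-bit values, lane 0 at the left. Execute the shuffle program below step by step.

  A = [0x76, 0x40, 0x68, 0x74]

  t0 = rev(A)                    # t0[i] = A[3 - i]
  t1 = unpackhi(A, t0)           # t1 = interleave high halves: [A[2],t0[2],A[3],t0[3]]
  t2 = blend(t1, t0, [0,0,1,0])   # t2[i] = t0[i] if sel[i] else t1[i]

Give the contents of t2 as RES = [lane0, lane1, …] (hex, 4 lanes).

  t0: 74 68 40 76
  t1: 68 40 74 76
  t2: 68 40 40 76

RES = [ 0x68  0x40  0x40  0x76 ]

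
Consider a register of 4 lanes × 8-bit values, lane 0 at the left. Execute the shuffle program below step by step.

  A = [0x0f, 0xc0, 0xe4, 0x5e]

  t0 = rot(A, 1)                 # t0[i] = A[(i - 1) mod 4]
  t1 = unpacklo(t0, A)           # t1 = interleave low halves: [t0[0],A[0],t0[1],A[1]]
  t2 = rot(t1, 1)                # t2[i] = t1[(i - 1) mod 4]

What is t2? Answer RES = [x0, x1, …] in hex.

→ t0 |5e|0f|c0|e4|
→ t1 |5e|0f|0f|c0|
→ t2 |c0|5e|0f|0f|

RES = [ 0xc0  0x5e  0x0f  0x0f ]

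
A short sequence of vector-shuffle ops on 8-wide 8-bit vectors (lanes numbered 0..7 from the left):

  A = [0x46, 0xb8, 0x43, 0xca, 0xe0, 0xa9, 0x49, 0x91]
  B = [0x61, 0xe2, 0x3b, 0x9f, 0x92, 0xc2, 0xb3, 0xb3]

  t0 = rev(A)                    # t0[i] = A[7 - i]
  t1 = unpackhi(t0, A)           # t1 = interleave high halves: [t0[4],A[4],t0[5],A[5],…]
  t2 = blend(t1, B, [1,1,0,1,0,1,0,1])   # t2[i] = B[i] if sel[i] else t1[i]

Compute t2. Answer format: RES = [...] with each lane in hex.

t0 = [0x91, 0x49, 0xa9, 0xe0, 0xca, 0x43, 0xb8, 0x46]
t1 = [0xca, 0xe0, 0x43, 0xa9, 0xb8, 0x49, 0x46, 0x91]
t2 = [0x61, 0xe2, 0x43, 0x9f, 0xb8, 0xc2, 0x46, 0xb3]

RES = [0x61, 0xe2, 0x43, 0x9f, 0xb8, 0xc2, 0x46, 0xb3]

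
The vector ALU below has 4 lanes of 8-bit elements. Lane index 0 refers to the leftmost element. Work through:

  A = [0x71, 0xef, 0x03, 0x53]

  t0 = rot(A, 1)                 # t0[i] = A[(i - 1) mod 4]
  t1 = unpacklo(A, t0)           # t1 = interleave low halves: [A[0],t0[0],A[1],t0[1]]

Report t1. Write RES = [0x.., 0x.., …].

  t0: 53 71 ef 03
  t1: 71 53 ef 71

RES = [0x71, 0x53, 0xef, 0x71]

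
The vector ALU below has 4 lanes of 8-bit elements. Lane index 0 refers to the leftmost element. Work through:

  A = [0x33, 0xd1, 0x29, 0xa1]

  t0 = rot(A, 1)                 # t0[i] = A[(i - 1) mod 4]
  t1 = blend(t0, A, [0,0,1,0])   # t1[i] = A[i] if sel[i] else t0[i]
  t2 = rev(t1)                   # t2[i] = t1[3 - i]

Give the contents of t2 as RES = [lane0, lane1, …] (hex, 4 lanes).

t0 = [0xa1, 0x33, 0xd1, 0x29]
t1 = [0xa1, 0x33, 0x29, 0x29]
t2 = [0x29, 0x29, 0x33, 0xa1]

RES = [ 0x29  0x29  0x33  0xa1 ]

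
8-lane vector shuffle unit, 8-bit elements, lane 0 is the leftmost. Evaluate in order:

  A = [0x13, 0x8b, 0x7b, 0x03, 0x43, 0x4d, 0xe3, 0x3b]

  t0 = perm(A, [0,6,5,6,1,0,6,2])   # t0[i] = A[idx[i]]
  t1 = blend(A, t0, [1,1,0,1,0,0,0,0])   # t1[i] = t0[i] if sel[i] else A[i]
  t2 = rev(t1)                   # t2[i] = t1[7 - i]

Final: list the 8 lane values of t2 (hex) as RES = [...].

→ t0 |13|e3|4d|e3|8b|13|e3|7b|
→ t1 |13|e3|7b|e3|43|4d|e3|3b|
→ t2 |3b|e3|4d|43|e3|7b|e3|13|

RES = [0x3b, 0xe3, 0x4d, 0x43, 0xe3, 0x7b, 0xe3, 0x13]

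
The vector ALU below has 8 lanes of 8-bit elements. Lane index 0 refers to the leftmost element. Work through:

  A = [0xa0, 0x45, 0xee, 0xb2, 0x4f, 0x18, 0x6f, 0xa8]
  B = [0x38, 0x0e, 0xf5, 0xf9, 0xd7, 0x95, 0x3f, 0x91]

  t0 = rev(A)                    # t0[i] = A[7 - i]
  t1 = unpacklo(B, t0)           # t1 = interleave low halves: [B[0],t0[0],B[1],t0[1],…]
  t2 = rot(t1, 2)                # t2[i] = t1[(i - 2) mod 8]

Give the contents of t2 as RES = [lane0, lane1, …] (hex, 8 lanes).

RES = [ 0xf9  0x4f  0x38  0xa8  0x0e  0x6f  0xf5  0x18 ]

→ t0 |a8|6f|18|4f|b2|ee|45|a0|
→ t1 |38|a8|0e|6f|f5|18|f9|4f|
→ t2 |f9|4f|38|a8|0e|6f|f5|18|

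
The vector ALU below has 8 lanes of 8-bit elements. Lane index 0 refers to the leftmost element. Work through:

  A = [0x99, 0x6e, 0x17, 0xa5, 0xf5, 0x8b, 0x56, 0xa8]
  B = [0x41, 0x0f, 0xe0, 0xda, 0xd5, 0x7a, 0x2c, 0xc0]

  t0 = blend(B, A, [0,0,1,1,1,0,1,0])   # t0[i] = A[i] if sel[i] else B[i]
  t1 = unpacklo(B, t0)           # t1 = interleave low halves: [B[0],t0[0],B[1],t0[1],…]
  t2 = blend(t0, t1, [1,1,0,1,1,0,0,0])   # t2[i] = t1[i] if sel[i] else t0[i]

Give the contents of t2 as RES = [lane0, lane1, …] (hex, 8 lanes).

t0 = [0x41, 0x0f, 0x17, 0xa5, 0xf5, 0x7a, 0x56, 0xc0]
t1 = [0x41, 0x41, 0x0f, 0x0f, 0xe0, 0x17, 0xda, 0xa5]
t2 = [0x41, 0x41, 0x17, 0x0f, 0xe0, 0x7a, 0x56, 0xc0]

RES = [0x41, 0x41, 0x17, 0x0f, 0xe0, 0x7a, 0x56, 0xc0]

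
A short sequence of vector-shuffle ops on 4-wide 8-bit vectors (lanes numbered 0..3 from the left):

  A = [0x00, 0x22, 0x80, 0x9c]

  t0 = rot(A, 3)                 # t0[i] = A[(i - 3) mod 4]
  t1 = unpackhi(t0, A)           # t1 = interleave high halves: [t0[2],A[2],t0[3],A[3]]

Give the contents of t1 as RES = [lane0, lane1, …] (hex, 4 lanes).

RES = [ 0x9c  0x80  0x00  0x9c ]

→ t0 |22|80|9c|00|
→ t1 |9c|80|00|9c|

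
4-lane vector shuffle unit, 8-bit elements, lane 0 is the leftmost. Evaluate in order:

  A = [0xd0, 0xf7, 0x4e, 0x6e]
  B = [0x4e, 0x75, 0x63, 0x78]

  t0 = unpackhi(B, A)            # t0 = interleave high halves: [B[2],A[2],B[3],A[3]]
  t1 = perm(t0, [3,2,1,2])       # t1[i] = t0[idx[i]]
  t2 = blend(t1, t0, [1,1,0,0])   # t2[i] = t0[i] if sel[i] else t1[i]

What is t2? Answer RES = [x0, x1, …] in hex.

RES = [0x63, 0x4e, 0x4e, 0x78]

  t0: 63 4e 78 6e
  t1: 6e 78 4e 78
  t2: 63 4e 4e 78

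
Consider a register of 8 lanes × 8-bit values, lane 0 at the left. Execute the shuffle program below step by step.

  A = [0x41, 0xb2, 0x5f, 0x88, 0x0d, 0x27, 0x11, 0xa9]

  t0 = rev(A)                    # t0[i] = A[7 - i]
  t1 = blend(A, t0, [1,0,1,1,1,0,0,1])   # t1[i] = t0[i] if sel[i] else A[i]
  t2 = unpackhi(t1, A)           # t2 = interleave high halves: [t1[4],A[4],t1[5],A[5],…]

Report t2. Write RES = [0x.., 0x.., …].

  t0: a9 11 27 0d 88 5f b2 41
  t1: a9 b2 27 0d 88 27 11 41
  t2: 88 0d 27 27 11 11 41 a9

RES = [ 0x88  0x0d  0x27  0x27  0x11  0x11  0x41  0xa9 ]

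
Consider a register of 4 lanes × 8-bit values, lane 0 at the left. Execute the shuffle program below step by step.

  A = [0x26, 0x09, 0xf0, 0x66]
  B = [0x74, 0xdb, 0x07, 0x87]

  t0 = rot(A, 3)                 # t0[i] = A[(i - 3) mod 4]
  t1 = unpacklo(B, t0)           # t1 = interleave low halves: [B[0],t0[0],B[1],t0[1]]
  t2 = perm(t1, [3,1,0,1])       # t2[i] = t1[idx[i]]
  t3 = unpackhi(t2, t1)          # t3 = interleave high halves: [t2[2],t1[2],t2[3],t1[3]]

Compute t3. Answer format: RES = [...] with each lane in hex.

RES = [ 0x74  0xdb  0x09  0xf0 ]

t0 = [0x09, 0xf0, 0x66, 0x26]
t1 = [0x74, 0x09, 0xdb, 0xf0]
t2 = [0xf0, 0x09, 0x74, 0x09]
t3 = [0x74, 0xdb, 0x09, 0xf0]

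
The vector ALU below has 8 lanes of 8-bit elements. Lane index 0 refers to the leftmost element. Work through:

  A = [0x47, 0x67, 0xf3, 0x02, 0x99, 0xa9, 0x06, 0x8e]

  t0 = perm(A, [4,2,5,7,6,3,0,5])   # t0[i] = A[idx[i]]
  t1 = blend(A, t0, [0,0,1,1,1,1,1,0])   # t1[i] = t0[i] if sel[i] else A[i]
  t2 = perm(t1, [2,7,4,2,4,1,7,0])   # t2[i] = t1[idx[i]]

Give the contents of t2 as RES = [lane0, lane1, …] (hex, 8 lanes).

RES = [ 0xa9  0x8e  0x06  0xa9  0x06  0x67  0x8e  0x47 ]

  t0: 99 f3 a9 8e 06 02 47 a9
  t1: 47 67 a9 8e 06 02 47 8e
  t2: a9 8e 06 a9 06 67 8e 47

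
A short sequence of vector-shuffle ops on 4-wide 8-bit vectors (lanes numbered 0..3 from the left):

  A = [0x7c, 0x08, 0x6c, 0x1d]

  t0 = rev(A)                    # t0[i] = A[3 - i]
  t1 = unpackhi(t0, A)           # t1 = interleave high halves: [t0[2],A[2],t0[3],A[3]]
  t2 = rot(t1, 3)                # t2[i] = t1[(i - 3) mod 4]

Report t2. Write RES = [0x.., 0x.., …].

RES = [0x6c, 0x7c, 0x1d, 0x08]

→ t0 |1d|6c|08|7c|
→ t1 |08|6c|7c|1d|
→ t2 |6c|7c|1d|08|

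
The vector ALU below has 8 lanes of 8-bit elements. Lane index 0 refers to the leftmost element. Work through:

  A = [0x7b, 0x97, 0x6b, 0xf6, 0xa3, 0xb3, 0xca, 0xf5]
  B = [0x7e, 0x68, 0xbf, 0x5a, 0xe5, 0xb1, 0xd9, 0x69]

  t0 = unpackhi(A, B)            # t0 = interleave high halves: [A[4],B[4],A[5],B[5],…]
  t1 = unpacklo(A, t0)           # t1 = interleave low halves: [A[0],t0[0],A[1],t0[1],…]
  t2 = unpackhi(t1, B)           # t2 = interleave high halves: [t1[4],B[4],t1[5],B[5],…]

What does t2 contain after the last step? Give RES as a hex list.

RES = [ 0x6b  0xe5  0xb3  0xb1  0xf6  0xd9  0xb1  0x69 ]

→ t0 |a3|e5|b3|b1|ca|d9|f5|69|
→ t1 |7b|a3|97|e5|6b|b3|f6|b1|
→ t2 |6b|e5|b3|b1|f6|d9|b1|69|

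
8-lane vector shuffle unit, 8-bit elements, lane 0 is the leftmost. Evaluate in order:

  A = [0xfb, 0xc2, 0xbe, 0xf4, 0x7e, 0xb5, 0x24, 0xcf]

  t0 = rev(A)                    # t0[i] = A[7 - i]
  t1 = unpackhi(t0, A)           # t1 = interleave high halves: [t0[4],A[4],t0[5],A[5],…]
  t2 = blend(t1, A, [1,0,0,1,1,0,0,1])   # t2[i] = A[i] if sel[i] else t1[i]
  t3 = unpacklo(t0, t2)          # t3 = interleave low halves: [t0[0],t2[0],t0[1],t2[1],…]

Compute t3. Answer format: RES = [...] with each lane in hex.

RES = [0xcf, 0xfb, 0x24, 0x7e, 0xb5, 0xbe, 0x7e, 0xf4]

  t0: cf 24 b5 7e f4 be c2 fb
  t1: f4 7e be b5 c2 24 fb cf
  t2: fb 7e be f4 7e 24 fb cf
  t3: cf fb 24 7e b5 be 7e f4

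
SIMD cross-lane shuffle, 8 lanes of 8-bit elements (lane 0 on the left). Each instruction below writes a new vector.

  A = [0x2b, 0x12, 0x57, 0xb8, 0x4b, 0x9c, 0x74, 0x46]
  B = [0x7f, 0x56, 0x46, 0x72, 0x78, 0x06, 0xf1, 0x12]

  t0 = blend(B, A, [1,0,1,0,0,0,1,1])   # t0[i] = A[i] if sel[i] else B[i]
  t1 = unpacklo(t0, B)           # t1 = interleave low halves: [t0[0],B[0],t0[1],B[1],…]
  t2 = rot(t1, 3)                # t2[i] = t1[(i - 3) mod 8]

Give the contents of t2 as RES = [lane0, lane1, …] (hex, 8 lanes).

RES = [0x46, 0x72, 0x72, 0x2b, 0x7f, 0x56, 0x56, 0x57]

→ t0 |2b|56|57|72|78|06|74|46|
→ t1 |2b|7f|56|56|57|46|72|72|
→ t2 |46|72|72|2b|7f|56|56|57|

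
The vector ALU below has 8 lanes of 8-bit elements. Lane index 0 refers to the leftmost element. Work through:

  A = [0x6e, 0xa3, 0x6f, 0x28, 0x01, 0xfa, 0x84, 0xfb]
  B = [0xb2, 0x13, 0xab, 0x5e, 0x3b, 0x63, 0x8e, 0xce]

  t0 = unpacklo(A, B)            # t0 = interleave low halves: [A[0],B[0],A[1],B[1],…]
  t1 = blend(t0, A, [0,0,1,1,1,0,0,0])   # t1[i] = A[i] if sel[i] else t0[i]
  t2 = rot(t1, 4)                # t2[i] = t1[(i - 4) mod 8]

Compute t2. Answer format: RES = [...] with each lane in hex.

t0 = [0x6e, 0xb2, 0xa3, 0x13, 0x6f, 0xab, 0x28, 0x5e]
t1 = [0x6e, 0xb2, 0x6f, 0x28, 0x01, 0xab, 0x28, 0x5e]
t2 = [0x01, 0xab, 0x28, 0x5e, 0x6e, 0xb2, 0x6f, 0x28]

RES = [0x01, 0xab, 0x28, 0x5e, 0x6e, 0xb2, 0x6f, 0x28]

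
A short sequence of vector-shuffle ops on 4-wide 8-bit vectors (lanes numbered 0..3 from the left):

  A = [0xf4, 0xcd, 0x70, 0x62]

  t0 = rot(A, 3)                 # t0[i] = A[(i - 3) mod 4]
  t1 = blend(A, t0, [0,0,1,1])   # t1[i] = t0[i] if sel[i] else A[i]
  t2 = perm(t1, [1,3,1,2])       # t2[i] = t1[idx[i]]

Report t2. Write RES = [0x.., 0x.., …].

→ t0 |cd|70|62|f4|
→ t1 |f4|cd|62|f4|
→ t2 |cd|f4|cd|62|

RES = [ 0xcd  0xf4  0xcd  0x62 ]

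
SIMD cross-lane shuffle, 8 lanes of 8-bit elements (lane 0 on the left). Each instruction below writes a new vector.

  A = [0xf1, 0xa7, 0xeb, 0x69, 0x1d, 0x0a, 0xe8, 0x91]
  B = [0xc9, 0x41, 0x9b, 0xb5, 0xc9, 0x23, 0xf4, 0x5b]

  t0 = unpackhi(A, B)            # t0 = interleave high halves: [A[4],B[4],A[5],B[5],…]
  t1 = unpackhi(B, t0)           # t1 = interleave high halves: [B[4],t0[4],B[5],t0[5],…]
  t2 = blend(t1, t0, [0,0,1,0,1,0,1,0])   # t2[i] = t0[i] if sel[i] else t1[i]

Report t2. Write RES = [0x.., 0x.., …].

→ t0 |1d|c9|0a|23|e8|f4|91|5b|
→ t1 |c9|e8|23|f4|f4|91|5b|5b|
→ t2 |c9|e8|0a|f4|e8|91|91|5b|

RES = [ 0xc9  0xe8  0x0a  0xf4  0xe8  0x91  0x91  0x5b ]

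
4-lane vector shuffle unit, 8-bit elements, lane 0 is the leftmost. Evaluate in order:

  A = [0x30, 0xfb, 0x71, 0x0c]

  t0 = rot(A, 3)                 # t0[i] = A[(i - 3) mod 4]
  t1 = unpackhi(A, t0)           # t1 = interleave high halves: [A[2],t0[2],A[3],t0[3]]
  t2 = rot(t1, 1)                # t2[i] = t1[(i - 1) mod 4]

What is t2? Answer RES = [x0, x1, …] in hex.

RES = [0x30, 0x71, 0x0c, 0x0c]

  t0: fb 71 0c 30
  t1: 71 0c 0c 30
  t2: 30 71 0c 0c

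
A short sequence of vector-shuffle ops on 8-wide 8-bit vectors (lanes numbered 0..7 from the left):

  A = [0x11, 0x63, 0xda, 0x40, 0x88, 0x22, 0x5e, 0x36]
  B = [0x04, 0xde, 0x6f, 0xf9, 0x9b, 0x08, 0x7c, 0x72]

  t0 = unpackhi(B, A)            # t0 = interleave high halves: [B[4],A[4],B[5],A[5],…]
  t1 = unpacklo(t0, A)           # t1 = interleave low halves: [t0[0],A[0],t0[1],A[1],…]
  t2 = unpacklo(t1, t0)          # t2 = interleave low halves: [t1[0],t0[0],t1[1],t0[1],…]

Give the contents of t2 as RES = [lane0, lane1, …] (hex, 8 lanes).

RES = [0x9b, 0x9b, 0x11, 0x88, 0x88, 0x08, 0x63, 0x22]

→ t0 |9b|88|08|22|7c|5e|72|36|
→ t1 |9b|11|88|63|08|da|22|40|
→ t2 |9b|9b|11|88|88|08|63|22|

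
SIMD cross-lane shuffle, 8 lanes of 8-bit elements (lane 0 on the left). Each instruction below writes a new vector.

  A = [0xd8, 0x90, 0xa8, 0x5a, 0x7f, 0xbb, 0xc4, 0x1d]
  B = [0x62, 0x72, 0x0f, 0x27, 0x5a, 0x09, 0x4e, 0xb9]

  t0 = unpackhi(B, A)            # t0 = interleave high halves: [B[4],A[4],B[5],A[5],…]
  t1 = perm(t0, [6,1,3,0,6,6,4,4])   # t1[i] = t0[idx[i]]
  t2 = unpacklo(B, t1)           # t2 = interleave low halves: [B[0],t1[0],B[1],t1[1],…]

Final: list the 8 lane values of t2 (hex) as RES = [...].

t0 = [0x5a, 0x7f, 0x09, 0xbb, 0x4e, 0xc4, 0xb9, 0x1d]
t1 = [0xb9, 0x7f, 0xbb, 0x5a, 0xb9, 0xb9, 0x4e, 0x4e]
t2 = [0x62, 0xb9, 0x72, 0x7f, 0x0f, 0xbb, 0x27, 0x5a]

RES = [0x62, 0xb9, 0x72, 0x7f, 0x0f, 0xbb, 0x27, 0x5a]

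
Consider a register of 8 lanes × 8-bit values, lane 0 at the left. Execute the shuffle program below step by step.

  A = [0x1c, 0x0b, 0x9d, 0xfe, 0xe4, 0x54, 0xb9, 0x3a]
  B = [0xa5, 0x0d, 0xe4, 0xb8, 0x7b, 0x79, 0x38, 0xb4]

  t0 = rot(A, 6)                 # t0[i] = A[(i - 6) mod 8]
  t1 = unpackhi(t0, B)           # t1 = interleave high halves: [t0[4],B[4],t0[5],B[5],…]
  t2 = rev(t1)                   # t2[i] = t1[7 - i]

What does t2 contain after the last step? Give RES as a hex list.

RES = [ 0xb4  0x0b  0x38  0x1c  0x79  0x3a  0x7b  0xb9 ]

t0 = [0x9d, 0xfe, 0xe4, 0x54, 0xb9, 0x3a, 0x1c, 0x0b]
t1 = [0xb9, 0x7b, 0x3a, 0x79, 0x1c, 0x38, 0x0b, 0xb4]
t2 = [0xb4, 0x0b, 0x38, 0x1c, 0x79, 0x3a, 0x7b, 0xb9]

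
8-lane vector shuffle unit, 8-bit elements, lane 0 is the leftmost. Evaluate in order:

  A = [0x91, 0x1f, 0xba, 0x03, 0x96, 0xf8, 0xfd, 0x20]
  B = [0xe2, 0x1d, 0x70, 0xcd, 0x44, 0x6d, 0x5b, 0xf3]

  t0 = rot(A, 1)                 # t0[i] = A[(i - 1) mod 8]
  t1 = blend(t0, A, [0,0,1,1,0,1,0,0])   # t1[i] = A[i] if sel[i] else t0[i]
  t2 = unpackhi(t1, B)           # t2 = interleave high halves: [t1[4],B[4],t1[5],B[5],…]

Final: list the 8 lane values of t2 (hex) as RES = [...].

RES = [ 0x03  0x44  0xf8  0x6d  0xf8  0x5b  0xfd  0xf3 ]

→ t0 |20|91|1f|ba|03|96|f8|fd|
→ t1 |20|91|ba|03|03|f8|f8|fd|
→ t2 |03|44|f8|6d|f8|5b|fd|f3|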